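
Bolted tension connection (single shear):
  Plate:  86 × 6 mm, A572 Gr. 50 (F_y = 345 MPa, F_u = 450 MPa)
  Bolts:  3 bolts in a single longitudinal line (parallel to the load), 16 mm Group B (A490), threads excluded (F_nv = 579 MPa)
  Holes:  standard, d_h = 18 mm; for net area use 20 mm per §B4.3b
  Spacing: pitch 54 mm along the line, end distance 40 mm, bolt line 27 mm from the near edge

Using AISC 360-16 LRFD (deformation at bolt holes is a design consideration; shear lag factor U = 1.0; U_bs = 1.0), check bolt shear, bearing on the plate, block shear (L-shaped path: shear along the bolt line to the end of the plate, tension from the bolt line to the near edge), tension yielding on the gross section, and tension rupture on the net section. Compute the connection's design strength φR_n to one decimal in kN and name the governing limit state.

Bolt shear: A_b = π(16)²/4 = 201.06 mm². φR_n = 0.75 × 579 × 201.06 × 3 × 1 = 261.9 kN.
Bearing (6 mm plate, F_u = 450 MPa): end bolts L_c = 40 − 18/2 = 31, R_n = min(1.2×31×6×450, 2.4×16×6×450) = 100.44 kN/bolt; interior L_c = 54 − 18 = 36, R_n = 103.68 kN/bolt. φR_n = 0.75 × (1×100.44 + 2×103.68) = 230.9 kN.
Block shear: shear path 1×[40+2×54] = 1×148 mm, A_gv = 888, A_nv = 1×(148 − 2.5×20)×6 = 588 mm²; tension to near edge: (27 − 0.5×20)×6 = 102 mm². R_n = min(0.6×450×588, 0.6×345×888) + 1.0×450×102 = min(158.76, 183.82) + 45.9 = 204.66 kN. φR_n = 0.75 × 204.66 = 153.5 kN.
Tension yield (gross): A_g = 86×6 = 516 mm². φR_n = 0.90 × 345 × 516 = 160.2 kN.
Tension rupture (net): A_n = (86 − 1×20)×6 = 396 mm² (U = 1.0, A_e = A_n). φR_n = 0.75 × 450 × 396 = 133.7 kN.
Governing: min(261.9, 230.9, 153.5, 160.2, 133.7) = 133.7 kN → net-section rupture.

133.7 kN (net-section rupture governs)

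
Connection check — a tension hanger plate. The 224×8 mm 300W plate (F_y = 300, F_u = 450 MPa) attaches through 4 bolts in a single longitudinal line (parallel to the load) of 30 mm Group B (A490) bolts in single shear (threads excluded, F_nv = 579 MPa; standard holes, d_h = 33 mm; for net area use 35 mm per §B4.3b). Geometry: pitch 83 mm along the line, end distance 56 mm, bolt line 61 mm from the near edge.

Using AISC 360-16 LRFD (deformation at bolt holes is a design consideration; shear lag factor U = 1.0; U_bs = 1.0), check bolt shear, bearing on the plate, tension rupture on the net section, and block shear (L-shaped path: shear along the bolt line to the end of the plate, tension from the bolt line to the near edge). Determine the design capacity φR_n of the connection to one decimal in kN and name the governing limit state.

413.1 kN (block shear governs)

Bolt shear: A_b = π(30)²/4 = 706.86 mm². φR_n = 0.75 × 579 × 706.86 × 4 × 1 = 1227.8 kN.
Bearing (8 mm plate, F_u = 450 MPa): end bolts L_c = 56 − 33/2 = 39.5, R_n = min(1.2×39.5×8×450, 2.4×30×8×450) = 170.64 kN/bolt; interior L_c = 83 − 33 = 50, R_n = 216 kN/bolt. φR_n = 0.75 × (1×170.64 + 3×216) = 614.0 kN.
Tension rupture (net): A_n = (224 − 1×35)×8 = 1512 mm² (U = 1.0, A_e = A_n). φR_n = 0.75 × 450 × 1512 = 510.3 kN.
Block shear: shear path 1×[56+3×83] = 1×305 mm, A_gv = 2440, A_nv = 1×(305 − 3.5×35)×8 = 1460 mm²; tension to near edge: (61 − 0.5×35)×8 = 348 mm². R_n = min(0.6×450×1460, 0.6×300×2440) + 1.0×450×348 = min(394.2, 439.2) + 156.6 = 550.8 kN. φR_n = 0.75 × 550.8 = 413.1 kN.
Governing: min(1227.8, 614.0, 510.3, 413.1) = 413.1 kN → block shear.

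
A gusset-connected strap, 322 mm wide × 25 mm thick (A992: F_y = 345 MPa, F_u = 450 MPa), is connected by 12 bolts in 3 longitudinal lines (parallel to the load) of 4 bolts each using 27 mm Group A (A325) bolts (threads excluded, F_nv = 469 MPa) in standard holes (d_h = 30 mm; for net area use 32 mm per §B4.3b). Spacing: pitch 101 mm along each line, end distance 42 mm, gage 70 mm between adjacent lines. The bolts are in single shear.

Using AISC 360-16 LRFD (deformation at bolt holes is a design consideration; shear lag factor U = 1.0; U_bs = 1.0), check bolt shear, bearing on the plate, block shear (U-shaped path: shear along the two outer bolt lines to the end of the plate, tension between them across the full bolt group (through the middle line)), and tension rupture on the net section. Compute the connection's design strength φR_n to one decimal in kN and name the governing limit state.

1906.9 kN (net-section rupture governs)

Bolt shear: A_b = π(27)²/4 = 572.56 mm². φR_n = 0.75 × 469 × 572.56 × 12 × 1 = 2416.8 kN.
Bearing (25 mm plate, F_u = 450 MPa): end bolts L_c = 42 − 30/2 = 27, R_n = min(1.2×27×25×450, 2.4×27×25×450) = 364.5 kN/bolt; interior L_c = 101 − 30 = 71, R_n = 729 kN/bolt. φR_n = 0.75 × (3×364.5 + 9×729) = 5740.9 kN.
Block shear: shear path 2×[42+3×101] = 2×345 mm, A_gv = 17250, A_nv = 2×(345 − 3.5×32)×25 = 11650 mm²; tension across gage: (140 − 2×32)×25 = 1900 mm². R_n = min(0.6×450×11650, 0.6×345×17250) + 1.0×450×1900 = min(3145.5, 3570.8) + 855 = 4000.5 kN. φR_n = 0.75 × 4000.5 = 3000.4 kN.
Tension rupture (net): A_n = (322 − 3×32)×25 = 5650 mm² (U = 1.0, A_e = A_n). φR_n = 0.75 × 450 × 5650 = 1906.9 kN.
Governing: min(2416.8, 5740.9, 3000.4, 1906.9) = 1906.9 kN → net-section rupture.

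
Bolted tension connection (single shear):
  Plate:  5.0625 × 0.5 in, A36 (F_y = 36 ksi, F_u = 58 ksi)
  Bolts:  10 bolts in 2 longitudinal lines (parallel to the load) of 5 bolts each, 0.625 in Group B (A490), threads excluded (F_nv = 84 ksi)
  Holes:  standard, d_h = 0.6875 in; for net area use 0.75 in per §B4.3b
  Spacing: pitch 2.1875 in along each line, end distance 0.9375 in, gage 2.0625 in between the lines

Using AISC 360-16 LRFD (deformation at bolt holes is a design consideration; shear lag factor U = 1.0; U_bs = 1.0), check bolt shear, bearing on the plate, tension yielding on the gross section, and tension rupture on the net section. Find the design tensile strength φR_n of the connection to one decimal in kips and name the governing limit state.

77.5 kips (net-section rupture governs)

Bolt shear: A_b = π(0.625)²/4 = 0.3068 in². φR_n = 0.75 × 84 × 0.3068 × 10 × 1 = 193.3 kips.
Bearing (0.5 in plate, F_u = 58 ksi): end bolts L_c = 0.9375 − 0.6875/2 = 0.59375, R_n = min(1.2×0.59375×0.5×58, 2.4×0.625×0.5×58) = 20.663 kips/bolt; interior L_c = 2.1875 − 0.6875 = 1.5, R_n = 43.5 kips/bolt. φR_n = 0.75 × (2×20.663 + 8×43.5) = 292.0 kips.
Tension yield (gross): A_g = 5.0625×0.5 = 2.5313 in². φR_n = 0.90 × 36 × 2.5313 = 82.0 kips.
Tension rupture (net): A_n = (5.0625 − 2×0.75)×0.5 = 1.7813 in² (U = 1.0, A_e = A_n). φR_n = 0.75 × 58 × 1.7813 = 77.5 kips.
Governing: min(193.3, 292.0, 82.0, 77.5) = 77.5 kips → net-section rupture.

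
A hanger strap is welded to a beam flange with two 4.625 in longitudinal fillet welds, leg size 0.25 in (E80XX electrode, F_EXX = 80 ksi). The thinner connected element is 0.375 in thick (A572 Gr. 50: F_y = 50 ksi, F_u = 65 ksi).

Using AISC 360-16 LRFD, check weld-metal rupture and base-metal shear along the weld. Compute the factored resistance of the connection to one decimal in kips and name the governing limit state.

Weld metal: throat = 0.707×0.25 = 0.17675 in, L = 2×4.625 = 9.25 in. φR_n = 0.75 × 0.6 × 80 × 0.17675 × 9.25 = 58.9 kips.
Base metal shear (0.375 in plate): yield φR_n = 1.0×0.6×50×0.375×9.25 = 104.1 kips; rupture φR_n = 0.75×0.6×65×0.375×9.25 = 101.5 kips; take 101.5 kips (rupture).
Governing: min(58.9, 101.5) = 58.9 kips → weld metal.

58.9 kips (weld metal governs)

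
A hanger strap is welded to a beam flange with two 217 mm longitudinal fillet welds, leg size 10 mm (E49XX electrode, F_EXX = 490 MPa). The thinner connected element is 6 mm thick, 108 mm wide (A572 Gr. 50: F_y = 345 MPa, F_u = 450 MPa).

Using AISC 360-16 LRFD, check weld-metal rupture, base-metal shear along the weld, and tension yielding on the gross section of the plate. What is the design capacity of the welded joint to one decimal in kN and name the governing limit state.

201.2 kN (gross-section yield governs)

Weld metal: throat = 0.707×10 = 7.07 mm, L = 2×217 = 434 mm. φR_n = 0.75 × 0.6 × 490 × 7.07 × 434 = 676.6 kN.
Base metal shear (6 mm plate): yield φR_n = 1.0×0.6×345×6×434 = 539.0 kN; rupture φR_n = 0.75×0.6×450×6×434 = 527.3 kN; take 527.3 kN (rupture).
Tension yield (gross): A_g = 108×6 = 648 mm². φR_n = 0.90 × 345 × 648 = 201.2 kN.
Governing: min(676.6, 527.3, 201.2) = 201.2 kN → gross-section yield.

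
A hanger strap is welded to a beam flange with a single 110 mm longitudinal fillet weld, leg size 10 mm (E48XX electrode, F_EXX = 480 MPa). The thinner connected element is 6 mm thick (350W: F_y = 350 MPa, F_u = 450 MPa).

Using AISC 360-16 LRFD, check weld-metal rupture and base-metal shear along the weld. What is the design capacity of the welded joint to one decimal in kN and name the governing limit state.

Weld metal: throat = 0.707×10 = 7.07 mm, L = 110 mm. φR_n = 0.75 × 0.6 × 480 × 7.07 × 110 = 168.0 kN.
Base metal shear (6 mm plate): yield φR_n = 1.0×0.6×350×6×110 = 138.6 kN; rupture φR_n = 0.75×0.6×450×6×110 = 133.7 kN; take 133.7 kN (rupture).
Governing: min(168.0, 133.7) = 133.7 kN → base-metal shear.

133.7 kN (base-metal shear governs)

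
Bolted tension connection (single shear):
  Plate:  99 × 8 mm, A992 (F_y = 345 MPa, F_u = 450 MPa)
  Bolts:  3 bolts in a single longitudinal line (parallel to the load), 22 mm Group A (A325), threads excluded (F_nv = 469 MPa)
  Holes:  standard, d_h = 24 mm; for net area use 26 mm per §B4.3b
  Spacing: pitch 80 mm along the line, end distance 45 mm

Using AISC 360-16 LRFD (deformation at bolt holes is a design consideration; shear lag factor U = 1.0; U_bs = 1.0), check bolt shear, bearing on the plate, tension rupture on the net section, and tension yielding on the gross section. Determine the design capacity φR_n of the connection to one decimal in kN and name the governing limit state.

197.1 kN (net-section rupture governs)

Bolt shear: A_b = π(22)²/4 = 380.13 mm². φR_n = 0.75 × 469 × 380.13 × 3 × 1 = 401.1 kN.
Bearing (8 mm plate, F_u = 450 MPa): end bolts L_c = 45 − 24/2 = 33, R_n = min(1.2×33×8×450, 2.4×22×8×450) = 142.56 kN/bolt; interior L_c = 80 − 24 = 56, R_n = 190.08 kN/bolt. φR_n = 0.75 × (1×142.56 + 2×190.08) = 392.0 kN.
Tension rupture (net): A_n = (99 − 1×26)×8 = 584 mm² (U = 1.0, A_e = A_n). φR_n = 0.75 × 450 × 584 = 197.1 kN.
Tension yield (gross): A_g = 99×8 = 792 mm². φR_n = 0.90 × 345 × 792 = 245.9 kN.
Governing: min(401.1, 392.0, 197.1, 245.9) = 197.1 kN → net-section rupture.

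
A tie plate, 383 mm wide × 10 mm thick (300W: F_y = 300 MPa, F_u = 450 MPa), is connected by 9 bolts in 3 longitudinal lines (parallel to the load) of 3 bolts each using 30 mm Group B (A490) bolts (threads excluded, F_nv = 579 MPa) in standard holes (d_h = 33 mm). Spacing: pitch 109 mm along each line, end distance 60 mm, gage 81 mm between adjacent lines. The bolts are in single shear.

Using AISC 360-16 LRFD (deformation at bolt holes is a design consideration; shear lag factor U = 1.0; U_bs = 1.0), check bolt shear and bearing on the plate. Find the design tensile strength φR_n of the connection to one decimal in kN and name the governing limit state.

Bolt shear: A_b = π(30)²/4 = 706.86 mm². φR_n = 0.75 × 579 × 706.86 × 9 × 1 = 2762.6 kN.
Bearing (10 mm plate, F_u = 450 MPa): end bolts L_c = 60 − 33/2 = 43.5, R_n = min(1.2×43.5×10×450, 2.4×30×10×450) = 234.9 kN/bolt; interior L_c = 109 − 33 = 76, R_n = 324 kN/bolt. φR_n = 0.75 × (3×234.9 + 6×324) = 1986.5 kN.
Governing: min(2762.6, 1986.5) = 1986.5 kN → bearing.

1986.5 kN (bearing governs)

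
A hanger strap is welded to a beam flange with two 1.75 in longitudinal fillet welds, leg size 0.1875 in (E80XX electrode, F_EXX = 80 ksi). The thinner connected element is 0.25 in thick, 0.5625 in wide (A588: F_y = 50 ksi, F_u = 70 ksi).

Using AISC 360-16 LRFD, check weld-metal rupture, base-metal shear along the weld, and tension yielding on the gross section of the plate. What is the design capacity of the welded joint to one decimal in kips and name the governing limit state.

Weld metal: throat = 0.707×0.1875 = 0.13256 in, L = 2×1.75 = 3.5 in. φR_n = 0.75 × 0.6 × 80 × 0.13256 × 3.5 = 16.7 kips.
Base metal shear (0.25 in plate): yield φR_n = 1.0×0.6×50×0.25×3.5 = 26.3 kips; rupture φR_n = 0.75×0.6×70×0.25×3.5 = 27.6 kips; take 26.3 kips (yield).
Tension yield (gross): A_g = 0.5625×0.25 = 0.14063 in². φR_n = 0.90 × 50 × 0.14063 = 6.3 kips.
Governing: min(16.7, 26.3, 6.3) = 6.3 kips → gross-section yield.

6.3 kips (gross-section yield governs)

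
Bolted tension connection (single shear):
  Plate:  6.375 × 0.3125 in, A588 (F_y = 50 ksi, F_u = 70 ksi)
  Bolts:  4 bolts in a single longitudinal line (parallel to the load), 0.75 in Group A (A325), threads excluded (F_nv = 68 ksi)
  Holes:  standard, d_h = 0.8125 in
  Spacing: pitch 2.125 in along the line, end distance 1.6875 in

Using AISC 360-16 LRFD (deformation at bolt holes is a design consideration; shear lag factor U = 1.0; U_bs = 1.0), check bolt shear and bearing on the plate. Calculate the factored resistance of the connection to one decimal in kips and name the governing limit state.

90.1 kips (bolt shear governs)

Bolt shear: A_b = π(0.75)²/4 = 0.44179 in². φR_n = 0.75 × 68 × 0.44179 × 4 × 1 = 90.1 kips.
Bearing (0.3125 in plate, F_u = 70 ksi): end bolts L_c = 1.6875 − 0.8125/2 = 1.28125, R_n = min(1.2×1.28125×0.3125×70, 2.4×0.75×0.3125×70) = 33.633 kips/bolt; interior L_c = 2.125 − 0.8125 = 1.3125, R_n = 34.453 kips/bolt. φR_n = 0.75 × (1×33.633 + 3×34.453) = 102.7 kips.
Governing: min(90.1, 102.7) = 90.1 kips → bolt shear.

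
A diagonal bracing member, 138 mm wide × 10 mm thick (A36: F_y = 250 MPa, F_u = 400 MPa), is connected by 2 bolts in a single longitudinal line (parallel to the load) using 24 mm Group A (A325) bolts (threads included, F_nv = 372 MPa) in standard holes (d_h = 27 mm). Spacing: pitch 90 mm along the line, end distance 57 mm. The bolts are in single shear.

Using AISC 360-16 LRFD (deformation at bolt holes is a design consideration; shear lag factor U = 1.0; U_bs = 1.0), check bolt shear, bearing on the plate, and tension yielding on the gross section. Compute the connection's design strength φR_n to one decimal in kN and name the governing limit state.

Bolt shear: A_b = π(24)²/4 = 452.39 mm². φR_n = 0.75 × 372 × 452.39 × 2 × 1 = 252.4 kN.
Bearing (10 mm plate, F_u = 400 MPa): end bolts L_c = 57 − 27/2 = 43.5, R_n = min(1.2×43.5×10×400, 2.4×24×10×400) = 208.8 kN/bolt; interior L_c = 90 − 27 = 63, R_n = 230.4 kN/bolt. φR_n = 0.75 × (1×208.8 + 1×230.4) = 329.4 kN.
Tension yield (gross): A_g = 138×10 = 1380 mm². φR_n = 0.90 × 250 × 1380 = 310.5 kN.
Governing: min(252.4, 329.4, 310.5) = 252.4 kN → bolt shear.

252.4 kN (bolt shear governs)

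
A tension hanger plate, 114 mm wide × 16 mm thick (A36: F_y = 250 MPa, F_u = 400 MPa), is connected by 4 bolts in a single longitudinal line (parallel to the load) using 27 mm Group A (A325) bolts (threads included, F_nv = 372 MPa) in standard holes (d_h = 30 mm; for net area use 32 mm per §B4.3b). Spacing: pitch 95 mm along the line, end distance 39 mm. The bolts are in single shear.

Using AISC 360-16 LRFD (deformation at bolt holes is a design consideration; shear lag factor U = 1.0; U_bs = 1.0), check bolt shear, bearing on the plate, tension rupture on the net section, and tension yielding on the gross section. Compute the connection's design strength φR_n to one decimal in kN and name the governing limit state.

393.6 kN (net-section rupture governs)

Bolt shear: A_b = π(27)²/4 = 572.56 mm². φR_n = 0.75 × 372 × 572.56 × 4 × 1 = 639.0 kN.
Bearing (16 mm plate, F_u = 400 MPa): end bolts L_c = 39 − 30/2 = 24, R_n = min(1.2×24×16×400, 2.4×27×16×400) = 184.32 kN/bolt; interior L_c = 95 − 30 = 65, R_n = 414.72 kN/bolt. φR_n = 0.75 × (1×184.32 + 3×414.72) = 1071.4 kN.
Tension rupture (net): A_n = (114 − 1×32)×16 = 1312 mm² (U = 1.0, A_e = A_n). φR_n = 0.75 × 400 × 1312 = 393.6 kN.
Tension yield (gross): A_g = 114×16 = 1824 mm². φR_n = 0.90 × 250 × 1824 = 410.4 kN.
Governing: min(639.0, 1071.4, 393.6, 410.4) = 393.6 kN → net-section rupture.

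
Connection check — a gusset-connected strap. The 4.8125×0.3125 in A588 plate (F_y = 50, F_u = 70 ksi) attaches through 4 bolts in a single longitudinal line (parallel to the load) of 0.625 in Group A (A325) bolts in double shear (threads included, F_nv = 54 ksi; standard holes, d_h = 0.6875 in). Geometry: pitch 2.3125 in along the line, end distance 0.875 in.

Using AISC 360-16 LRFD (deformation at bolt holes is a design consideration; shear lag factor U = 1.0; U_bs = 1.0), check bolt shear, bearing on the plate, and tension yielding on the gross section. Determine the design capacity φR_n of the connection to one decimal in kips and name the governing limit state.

67.7 kips (gross-section yield governs)

Bolt shear: A_b = π(0.625)²/4 = 0.3068 in². φR_n = 0.75 × 54 × 0.3068 × 4 × 2 = 99.4 kips.
Bearing (0.3125 in plate, F_u = 70 ksi): end bolts L_c = 0.875 − 0.6875/2 = 0.53125, R_n = min(1.2×0.53125×0.3125×70, 2.4×0.625×0.3125×70) = 13.945 kips/bolt; interior L_c = 2.3125 − 0.6875 = 1.625, R_n = 32.813 kips/bolt. φR_n = 0.75 × (1×13.945 + 3×32.813) = 84.3 kips.
Tension yield (gross): A_g = 4.8125×0.3125 = 1.5039 in². φR_n = 0.90 × 50 × 1.5039 = 67.7 kips.
Governing: min(99.4, 84.3, 67.7) = 67.7 kips → gross-section yield.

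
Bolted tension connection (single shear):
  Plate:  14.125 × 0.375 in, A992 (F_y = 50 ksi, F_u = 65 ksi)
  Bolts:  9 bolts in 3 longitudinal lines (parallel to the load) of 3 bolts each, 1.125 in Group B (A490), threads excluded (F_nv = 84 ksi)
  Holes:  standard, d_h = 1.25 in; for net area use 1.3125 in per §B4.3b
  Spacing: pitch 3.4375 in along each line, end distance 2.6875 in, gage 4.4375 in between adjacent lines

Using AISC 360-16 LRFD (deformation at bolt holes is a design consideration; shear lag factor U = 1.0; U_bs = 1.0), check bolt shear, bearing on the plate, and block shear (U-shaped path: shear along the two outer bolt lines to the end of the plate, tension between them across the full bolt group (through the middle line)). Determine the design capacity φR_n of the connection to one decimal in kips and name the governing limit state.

Bolt shear: A_b = π(1.125)²/4 = 0.99402 in². φR_n = 0.75 × 84 × 0.99402 × 9 × 1 = 563.6 kips.
Bearing (0.375 in plate, F_u = 65 ksi): end bolts L_c = 2.6875 − 1.25/2 = 2.0625, R_n = min(1.2×2.0625×0.375×65, 2.4×1.125×0.375×65) = 60.328 kips/bolt; interior L_c = 3.4375 − 1.25 = 2.1875, R_n = 63.984 kips/bolt. φR_n = 0.75 × (3×60.328 + 6×63.984) = 423.7 kips.
Block shear: shear path 2×[2.6875+2×3.4375] = 2×9.5625 in, A_gv = 7.1719, A_nv = 2×(9.5625 − 2.5×1.3125)×0.375 = 4.7109 in²; tension across gage: (8.875 − 2×1.3125)×0.375 = 2.3438 in². R_n = min(0.6×65×4.7109, 0.6×50×7.1719) + 1.0×65×2.3438 = min(183.73, 215.16) + 152.35 = 336.08 kips. φR_n = 0.75 × 336.08 = 252.1 kips.
Governing: min(563.6, 423.7, 252.1) = 252.1 kips → block shear.

252.1 kips (block shear governs)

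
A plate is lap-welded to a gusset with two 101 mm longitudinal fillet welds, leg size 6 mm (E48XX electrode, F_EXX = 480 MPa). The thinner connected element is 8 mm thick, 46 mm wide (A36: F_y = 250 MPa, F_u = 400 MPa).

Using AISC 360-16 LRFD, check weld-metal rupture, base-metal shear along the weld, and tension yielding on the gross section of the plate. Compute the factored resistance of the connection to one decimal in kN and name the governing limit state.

82.8 kN (gross-section yield governs)

Weld metal: throat = 0.707×6 = 4.242 mm, L = 2×101 = 202 mm. φR_n = 0.75 × 0.6 × 480 × 4.242 × 202 = 185.1 kN.
Base metal shear (8 mm plate): yield φR_n = 1.0×0.6×250×8×202 = 242.4 kN; rupture φR_n = 0.75×0.6×400×8×202 = 290.9 kN; take 242.4 kN (yield).
Tension yield (gross): A_g = 46×8 = 368 mm². φR_n = 0.90 × 250 × 368 = 82.8 kN.
Governing: min(185.1, 242.4, 82.8) = 82.8 kN → gross-section yield.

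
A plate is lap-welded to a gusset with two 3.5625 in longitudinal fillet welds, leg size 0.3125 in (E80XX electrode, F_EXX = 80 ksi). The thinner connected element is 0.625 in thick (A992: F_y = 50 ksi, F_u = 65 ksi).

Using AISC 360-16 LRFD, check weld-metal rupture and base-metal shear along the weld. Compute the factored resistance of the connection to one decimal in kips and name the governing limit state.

Weld metal: throat = 0.707×0.3125 = 0.22094 in, L = 2×3.5625 = 7.125 in. φR_n = 0.75 × 0.6 × 80 × 0.22094 × 7.125 = 56.7 kips.
Base metal shear (0.625 in plate): yield φR_n = 1.0×0.6×50×0.625×7.125 = 133.6 kips; rupture φR_n = 0.75×0.6×65×0.625×7.125 = 130.3 kips; take 130.3 kips (rupture).
Governing: min(56.7, 130.3) = 56.7 kips → weld metal.

56.7 kips (weld metal governs)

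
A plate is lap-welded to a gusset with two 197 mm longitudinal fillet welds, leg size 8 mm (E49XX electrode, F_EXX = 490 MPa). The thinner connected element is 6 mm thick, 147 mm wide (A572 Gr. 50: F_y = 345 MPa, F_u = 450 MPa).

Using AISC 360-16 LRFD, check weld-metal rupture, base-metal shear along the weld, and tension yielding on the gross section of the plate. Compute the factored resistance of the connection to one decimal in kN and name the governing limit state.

273.9 kN (gross-section yield governs)

Weld metal: throat = 0.707×8 = 5.656 mm, L = 2×197 = 394 mm. φR_n = 0.75 × 0.6 × 490 × 5.656 × 394 = 491.4 kN.
Base metal shear (6 mm plate): yield φR_n = 1.0×0.6×345×6×394 = 489.3 kN; rupture φR_n = 0.75×0.6×450×6×394 = 478.7 kN; take 478.7 kN (rupture).
Tension yield (gross): A_g = 147×6 = 882 mm². φR_n = 0.90 × 345 × 882 = 273.9 kN.
Governing: min(491.4, 478.7, 273.9) = 273.9 kN → gross-section yield.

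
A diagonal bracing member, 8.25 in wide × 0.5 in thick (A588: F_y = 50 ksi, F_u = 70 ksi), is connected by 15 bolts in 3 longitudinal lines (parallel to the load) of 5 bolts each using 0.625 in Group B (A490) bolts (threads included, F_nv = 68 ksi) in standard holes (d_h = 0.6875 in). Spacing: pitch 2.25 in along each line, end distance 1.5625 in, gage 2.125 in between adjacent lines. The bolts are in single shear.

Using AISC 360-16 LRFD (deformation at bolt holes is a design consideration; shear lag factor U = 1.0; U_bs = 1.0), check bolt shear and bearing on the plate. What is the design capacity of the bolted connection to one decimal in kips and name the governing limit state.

Bolt shear: A_b = π(0.625)²/4 = 0.3068 in². φR_n = 0.75 × 68 × 0.3068 × 15 × 1 = 234.7 kips.
Bearing (0.5 in plate, F_u = 70 ksi): end bolts L_c = 1.5625 − 0.6875/2 = 1.21875, R_n = min(1.2×1.21875×0.5×70, 2.4×0.625×0.5×70) = 51.188 kips/bolt; interior L_c = 2.25 − 0.6875 = 1.5625, R_n = 52.5 kips/bolt. φR_n = 0.75 × (3×51.188 + 12×52.5) = 587.7 kips.
Governing: min(234.7, 587.7) = 234.7 kips → bolt shear.

234.7 kips (bolt shear governs)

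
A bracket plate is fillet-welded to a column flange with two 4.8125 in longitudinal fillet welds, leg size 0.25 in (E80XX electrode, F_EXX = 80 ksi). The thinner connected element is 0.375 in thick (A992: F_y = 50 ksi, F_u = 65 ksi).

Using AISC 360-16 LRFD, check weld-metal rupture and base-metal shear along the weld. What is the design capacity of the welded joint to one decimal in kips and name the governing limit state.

61.2 kips (weld metal governs)

Weld metal: throat = 0.707×0.25 = 0.17675 in, L = 2×4.8125 = 9.625 in. φR_n = 0.75 × 0.6 × 80 × 0.17675 × 9.625 = 61.2 kips.
Base metal shear (0.375 in plate): yield φR_n = 1.0×0.6×50×0.375×9.625 = 108.3 kips; rupture φR_n = 0.75×0.6×65×0.375×9.625 = 105.6 kips; take 105.6 kips (rupture).
Governing: min(61.2, 105.6) = 61.2 kips → weld metal.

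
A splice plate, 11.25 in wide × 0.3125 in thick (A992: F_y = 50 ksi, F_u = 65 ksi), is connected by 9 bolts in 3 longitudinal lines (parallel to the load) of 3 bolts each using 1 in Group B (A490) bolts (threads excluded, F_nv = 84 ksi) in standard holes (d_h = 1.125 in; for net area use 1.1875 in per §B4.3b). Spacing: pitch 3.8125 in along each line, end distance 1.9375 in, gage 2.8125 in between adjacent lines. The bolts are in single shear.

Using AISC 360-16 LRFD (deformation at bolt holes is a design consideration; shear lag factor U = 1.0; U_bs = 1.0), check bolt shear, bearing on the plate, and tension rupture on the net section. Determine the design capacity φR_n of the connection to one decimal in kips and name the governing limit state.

117.1 kips (net-section rupture governs)

Bolt shear: A_b = π(1)²/4 = 0.7854 in². φR_n = 0.75 × 84 × 0.7854 × 9 × 1 = 445.3 kips.
Bearing (0.3125 in plate, F_u = 65 ksi): end bolts L_c = 1.9375 − 1.125/2 = 1.375, R_n = min(1.2×1.375×0.3125×65, 2.4×1×0.3125×65) = 33.516 kips/bolt; interior L_c = 3.8125 − 1.125 = 2.6875, R_n = 48.75 kips/bolt. φR_n = 0.75 × (3×33.516 + 6×48.75) = 294.8 kips.
Tension rupture (net): A_n = (11.25 − 3×1.1875)×0.3125 = 2.4023 in² (U = 1.0, A_e = A_n). φR_n = 0.75 × 65 × 2.4023 = 117.1 kips.
Governing: min(445.3, 294.8, 117.1) = 117.1 kips → net-section rupture.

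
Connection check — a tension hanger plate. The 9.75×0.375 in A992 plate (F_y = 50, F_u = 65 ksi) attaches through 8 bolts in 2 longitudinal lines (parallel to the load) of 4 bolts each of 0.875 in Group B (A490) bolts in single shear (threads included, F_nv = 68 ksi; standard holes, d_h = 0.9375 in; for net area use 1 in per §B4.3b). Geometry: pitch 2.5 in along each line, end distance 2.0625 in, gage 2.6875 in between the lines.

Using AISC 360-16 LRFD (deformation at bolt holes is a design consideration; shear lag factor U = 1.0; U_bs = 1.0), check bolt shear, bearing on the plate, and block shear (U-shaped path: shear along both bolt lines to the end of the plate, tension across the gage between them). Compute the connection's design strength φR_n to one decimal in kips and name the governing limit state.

Bolt shear: A_b = π(0.875)²/4 = 0.60132 in². φR_n = 0.75 × 68 × 0.60132 × 8 × 1 = 245.3 kips.
Bearing (0.375 in plate, F_u = 65 ksi): end bolts L_c = 2.0625 − 0.9375/2 = 1.59375, R_n = min(1.2×1.59375×0.375×65, 2.4×0.875×0.375×65) = 46.617 kips/bolt; interior L_c = 2.5 − 0.9375 = 1.5625, R_n = 45.703 kips/bolt. φR_n = 0.75 × (2×46.617 + 6×45.703) = 275.6 kips.
Block shear: shear path 2×[2.0625+3×2.5] = 2×9.5625 in, A_gv = 7.1719, A_nv = 2×(9.5625 − 3.5×1)×0.375 = 4.5469 in²; tension across gage: (2.6875 − 1×1)×0.375 = 0.63281 in². R_n = min(0.6×65×4.5469, 0.6×50×7.1719) + 1.0×65×0.63281 = min(177.33, 215.16) + 41.133 = 218.46 kips. φR_n = 0.75 × 218.46 = 163.8 kips.
Governing: min(245.3, 275.6, 163.8) = 163.8 kips → block shear.

163.8 kips (block shear governs)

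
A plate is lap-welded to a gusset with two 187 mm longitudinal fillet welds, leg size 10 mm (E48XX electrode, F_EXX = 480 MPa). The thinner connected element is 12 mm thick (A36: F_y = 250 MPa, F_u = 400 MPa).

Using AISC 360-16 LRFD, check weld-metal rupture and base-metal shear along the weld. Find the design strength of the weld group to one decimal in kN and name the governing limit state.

Weld metal: throat = 0.707×10 = 7.07 mm, L = 2×187 = 374 mm. φR_n = 0.75 × 0.6 × 480 × 7.07 × 374 = 571.1 kN.
Base metal shear (12 mm plate): yield φR_n = 1.0×0.6×250×12×374 = 673.2 kN; rupture φR_n = 0.75×0.6×400×12×374 = 807.8 kN; take 673.2 kN (yield).
Governing: min(571.1, 673.2) = 571.1 kN → weld metal.

571.1 kN (weld metal governs)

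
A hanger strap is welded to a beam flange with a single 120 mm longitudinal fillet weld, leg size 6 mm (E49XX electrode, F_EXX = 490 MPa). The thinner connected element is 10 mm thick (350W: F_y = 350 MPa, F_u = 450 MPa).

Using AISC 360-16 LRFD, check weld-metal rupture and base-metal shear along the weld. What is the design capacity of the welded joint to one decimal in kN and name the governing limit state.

Weld metal: throat = 0.707×6 = 4.242 mm, L = 120 mm. φR_n = 0.75 × 0.6 × 490 × 4.242 × 120 = 112.2 kN.
Base metal shear (10 mm plate): yield φR_n = 1.0×0.6×350×10×120 = 252.0 kN; rupture φR_n = 0.75×0.6×450×10×120 = 243.0 kN; take 243.0 kN (rupture).
Governing: min(112.2, 243.0) = 112.2 kN → weld metal.

112.2 kN (weld metal governs)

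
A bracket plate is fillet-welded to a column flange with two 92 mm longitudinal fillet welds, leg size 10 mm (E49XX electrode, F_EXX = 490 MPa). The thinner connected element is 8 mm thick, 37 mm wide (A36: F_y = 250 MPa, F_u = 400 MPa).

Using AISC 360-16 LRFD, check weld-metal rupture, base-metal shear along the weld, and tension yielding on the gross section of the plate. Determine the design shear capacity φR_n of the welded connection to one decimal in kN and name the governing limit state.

Weld metal: throat = 0.707×10 = 7.07 mm, L = 2×92 = 184 mm. φR_n = 0.75 × 0.6 × 490 × 7.07 × 184 = 286.8 kN.
Base metal shear (8 mm plate): yield φR_n = 1.0×0.6×250×8×184 = 220.8 kN; rupture φR_n = 0.75×0.6×400×8×184 = 265.0 kN; take 220.8 kN (yield).
Tension yield (gross): A_g = 37×8 = 296 mm². φR_n = 0.90 × 250 × 296 = 66.6 kN.
Governing: min(286.8, 220.8, 66.6) = 66.6 kN → gross-section yield.

66.6 kN (gross-section yield governs)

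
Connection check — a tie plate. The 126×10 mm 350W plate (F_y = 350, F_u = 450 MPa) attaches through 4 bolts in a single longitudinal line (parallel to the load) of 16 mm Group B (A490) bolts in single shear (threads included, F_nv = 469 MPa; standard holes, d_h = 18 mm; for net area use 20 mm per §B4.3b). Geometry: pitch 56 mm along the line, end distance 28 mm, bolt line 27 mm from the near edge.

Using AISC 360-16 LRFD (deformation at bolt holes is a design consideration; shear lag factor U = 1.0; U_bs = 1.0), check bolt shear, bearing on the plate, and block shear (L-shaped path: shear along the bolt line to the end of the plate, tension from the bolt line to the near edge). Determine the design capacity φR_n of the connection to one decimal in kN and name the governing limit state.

282.9 kN (bolt shear governs)

Bolt shear: A_b = π(16)²/4 = 201.06 mm². φR_n = 0.75 × 469 × 201.06 × 4 × 1 = 282.9 kN.
Bearing (10 mm plate, F_u = 450 MPa): end bolts L_c = 28 − 18/2 = 19, R_n = min(1.2×19×10×450, 2.4×16×10×450) = 102.6 kN/bolt; interior L_c = 56 − 18 = 38, R_n = 172.8 kN/bolt. φR_n = 0.75 × (1×102.6 + 3×172.8) = 465.8 kN.
Block shear: shear path 1×[28+3×56] = 1×196 mm, A_gv = 1960, A_nv = 1×(196 − 3.5×20)×10 = 1260 mm²; tension to near edge: (27 − 0.5×20)×10 = 170 mm². R_n = min(0.6×450×1260, 0.6×350×1960) + 1.0×450×170 = min(340.2, 411.6) + 76.5 = 416.7 kN. φR_n = 0.75 × 416.7 = 312.5 kN.
Governing: min(282.9, 465.8, 312.5) = 282.9 kN → bolt shear.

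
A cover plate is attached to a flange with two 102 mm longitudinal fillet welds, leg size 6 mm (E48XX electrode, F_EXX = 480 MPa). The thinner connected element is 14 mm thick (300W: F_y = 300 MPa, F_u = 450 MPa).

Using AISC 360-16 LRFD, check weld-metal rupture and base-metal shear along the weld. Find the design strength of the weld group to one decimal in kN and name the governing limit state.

Weld metal: throat = 0.707×6 = 4.242 mm, L = 2×102 = 204 mm. φR_n = 0.75 × 0.6 × 480 × 4.242 × 204 = 186.9 kN.
Base metal shear (14 mm plate): yield φR_n = 1.0×0.6×300×14×204 = 514.1 kN; rupture φR_n = 0.75×0.6×450×14×204 = 578.3 kN; take 514.1 kN (yield).
Governing: min(186.9, 514.1) = 186.9 kN → weld metal.

186.9 kN (weld metal governs)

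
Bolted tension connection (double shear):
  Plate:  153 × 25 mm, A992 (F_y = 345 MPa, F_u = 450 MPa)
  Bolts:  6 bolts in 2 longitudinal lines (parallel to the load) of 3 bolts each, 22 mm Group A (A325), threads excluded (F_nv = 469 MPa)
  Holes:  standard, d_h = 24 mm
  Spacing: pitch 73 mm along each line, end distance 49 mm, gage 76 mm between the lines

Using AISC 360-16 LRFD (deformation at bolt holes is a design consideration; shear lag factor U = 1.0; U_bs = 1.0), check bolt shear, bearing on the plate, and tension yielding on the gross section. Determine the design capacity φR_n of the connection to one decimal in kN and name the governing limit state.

Bolt shear: A_b = π(22)²/4 = 380.13 mm². φR_n = 0.75 × 469 × 380.13 × 6 × 2 = 1604.5 kN.
Bearing (25 mm plate, F_u = 450 MPa): end bolts L_c = 49 − 24/2 = 37, R_n = min(1.2×37×25×450, 2.4×22×25×450) = 499.5 kN/bolt; interior L_c = 73 − 24 = 49, R_n = 594 kN/bolt. φR_n = 0.75 × (2×499.5 + 4×594) = 2531.3 kN.
Tension yield (gross): A_g = 153×25 = 3825 mm². φR_n = 0.90 × 345 × 3825 = 1187.7 kN.
Governing: min(1604.5, 2531.3, 1187.7) = 1187.7 kN → gross-section yield.

1187.7 kN (gross-section yield governs)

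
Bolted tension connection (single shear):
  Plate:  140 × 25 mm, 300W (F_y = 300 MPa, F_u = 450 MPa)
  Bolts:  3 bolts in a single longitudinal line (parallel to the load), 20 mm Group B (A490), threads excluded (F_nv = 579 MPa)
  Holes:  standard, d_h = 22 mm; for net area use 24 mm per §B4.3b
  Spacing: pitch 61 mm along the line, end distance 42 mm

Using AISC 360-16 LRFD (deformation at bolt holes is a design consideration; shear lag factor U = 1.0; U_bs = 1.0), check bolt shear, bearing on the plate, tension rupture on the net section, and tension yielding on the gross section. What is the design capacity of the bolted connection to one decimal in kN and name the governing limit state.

Bolt shear: A_b = π(20)²/4 = 314.16 mm². φR_n = 0.75 × 579 × 314.16 × 3 × 1 = 409.3 kN.
Bearing (25 mm plate, F_u = 450 MPa): end bolts L_c = 42 − 22/2 = 31, R_n = min(1.2×31×25×450, 2.4×20×25×450) = 418.5 kN/bolt; interior L_c = 61 − 22 = 39, R_n = 526.5 kN/bolt. φR_n = 0.75 × (1×418.5 + 2×526.5) = 1103.6 kN.
Tension rupture (net): A_n = (140 − 1×24)×25 = 2900 mm² (U = 1.0, A_e = A_n). φR_n = 0.75 × 450 × 2900 = 978.8 kN.
Tension yield (gross): A_g = 140×25 = 3500 mm². φR_n = 0.90 × 300 × 3500 = 945.0 kN.
Governing: min(409.3, 1103.6, 978.8, 945.0) = 409.3 kN → bolt shear.

409.3 kN (bolt shear governs)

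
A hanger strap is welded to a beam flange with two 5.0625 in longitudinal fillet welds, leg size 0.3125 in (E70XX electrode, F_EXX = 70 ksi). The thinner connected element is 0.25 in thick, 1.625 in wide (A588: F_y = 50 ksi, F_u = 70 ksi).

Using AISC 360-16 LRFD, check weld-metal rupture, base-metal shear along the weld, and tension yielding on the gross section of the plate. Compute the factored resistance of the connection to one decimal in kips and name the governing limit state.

18.3 kips (gross-section yield governs)

Weld metal: throat = 0.707×0.3125 = 0.22094 in, L = 2×5.0625 = 10.125 in. φR_n = 0.75 × 0.6 × 70 × 0.22094 × 10.125 = 70.5 kips.
Base metal shear (0.25 in plate): yield φR_n = 1.0×0.6×50×0.25×10.125 = 75.9 kips; rupture φR_n = 0.75×0.6×70×0.25×10.125 = 79.7 kips; take 75.9 kips (yield).
Tension yield (gross): A_g = 1.625×0.25 = 0.40625 in². φR_n = 0.90 × 50 × 0.40625 = 18.3 kips.
Governing: min(70.5, 75.9, 18.3) = 18.3 kips → gross-section yield.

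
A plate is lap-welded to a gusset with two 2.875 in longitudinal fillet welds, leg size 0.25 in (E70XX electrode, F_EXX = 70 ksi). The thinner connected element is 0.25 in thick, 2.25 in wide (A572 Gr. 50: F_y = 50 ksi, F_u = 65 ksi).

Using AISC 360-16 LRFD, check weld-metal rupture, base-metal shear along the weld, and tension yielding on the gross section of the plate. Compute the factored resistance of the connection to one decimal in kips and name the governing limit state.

25.3 kips (gross-section yield governs)

Weld metal: throat = 0.707×0.25 = 0.17675 in, L = 2×2.875 = 5.75 in. φR_n = 0.75 × 0.6 × 70 × 0.17675 × 5.75 = 32.0 kips.
Base metal shear (0.25 in plate): yield φR_n = 1.0×0.6×50×0.25×5.75 = 43.1 kips; rupture φR_n = 0.75×0.6×65×0.25×5.75 = 42.0 kips; take 42.0 kips (rupture).
Tension yield (gross): A_g = 2.25×0.25 = 0.5625 in². φR_n = 0.90 × 50 × 0.5625 = 25.3 kips.
Governing: min(32.0, 42.0, 25.3) = 25.3 kips → gross-section yield.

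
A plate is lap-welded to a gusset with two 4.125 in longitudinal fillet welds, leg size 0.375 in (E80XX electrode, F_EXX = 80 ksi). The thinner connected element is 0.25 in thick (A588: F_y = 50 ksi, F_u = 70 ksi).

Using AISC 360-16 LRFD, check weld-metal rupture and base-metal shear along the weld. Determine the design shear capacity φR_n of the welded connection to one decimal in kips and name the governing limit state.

Weld metal: throat = 0.707×0.375 = 0.26513 in, L = 2×4.125 = 8.25 in. φR_n = 0.75 × 0.6 × 80 × 0.26513 × 8.25 = 78.7 kips.
Base metal shear (0.25 in plate): yield φR_n = 1.0×0.6×50×0.25×8.25 = 61.9 kips; rupture φR_n = 0.75×0.6×70×0.25×8.25 = 65.0 kips; take 61.9 kips (yield).
Governing: min(78.7, 61.9) = 61.9 kips → base-metal shear.

61.9 kips (base-metal shear governs)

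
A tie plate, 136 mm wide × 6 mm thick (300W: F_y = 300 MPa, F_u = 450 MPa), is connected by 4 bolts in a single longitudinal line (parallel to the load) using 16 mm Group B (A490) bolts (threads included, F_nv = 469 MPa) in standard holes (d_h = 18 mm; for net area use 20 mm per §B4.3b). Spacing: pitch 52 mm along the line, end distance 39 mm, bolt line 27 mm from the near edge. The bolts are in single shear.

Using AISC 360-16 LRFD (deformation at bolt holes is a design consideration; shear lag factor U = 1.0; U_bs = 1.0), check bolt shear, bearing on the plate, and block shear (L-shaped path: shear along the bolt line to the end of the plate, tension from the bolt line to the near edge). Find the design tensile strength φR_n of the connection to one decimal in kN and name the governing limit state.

Bolt shear: A_b = π(16)²/4 = 201.06 mm². φR_n = 0.75 × 469 × 201.06 × 4 × 1 = 282.9 kN.
Bearing (6 mm plate, F_u = 450 MPa): end bolts L_c = 39 − 18/2 = 30, R_n = min(1.2×30×6×450, 2.4×16×6×450) = 97.2 kN/bolt; interior L_c = 52 − 18 = 34, R_n = 103.68 kN/bolt. φR_n = 0.75 × (1×97.2 + 3×103.68) = 306.2 kN.
Block shear: shear path 1×[39+3×52] = 1×195 mm, A_gv = 1170, A_nv = 1×(195 − 3.5×20)×6 = 750 mm²; tension to near edge: (27 − 0.5×20)×6 = 102 mm². R_n = min(0.6×450×750, 0.6×300×1170) + 1.0×450×102 = min(202.5, 210.6) + 45.9 = 248.4 kN. φR_n = 0.75 × 248.4 = 186.3 kN.
Governing: min(282.9, 306.2, 186.3) = 186.3 kN → block shear.

186.3 kN (block shear governs)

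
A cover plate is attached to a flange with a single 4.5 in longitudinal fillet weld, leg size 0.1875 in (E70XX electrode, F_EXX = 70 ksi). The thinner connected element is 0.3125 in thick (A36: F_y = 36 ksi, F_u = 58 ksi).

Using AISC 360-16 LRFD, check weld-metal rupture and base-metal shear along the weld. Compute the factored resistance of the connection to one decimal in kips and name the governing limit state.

18.8 kips (weld metal governs)

Weld metal: throat = 0.707×0.1875 = 0.13256 in, L = 4.5 in. φR_n = 0.75 × 0.6 × 70 × 0.13256 × 4.5 = 18.8 kips.
Base metal shear (0.3125 in plate): yield φR_n = 1.0×0.6×36×0.3125×4.5 = 30.4 kips; rupture φR_n = 0.75×0.6×58×0.3125×4.5 = 36.7 kips; take 30.4 kips (yield).
Governing: min(18.8, 30.4) = 18.8 kips → weld metal.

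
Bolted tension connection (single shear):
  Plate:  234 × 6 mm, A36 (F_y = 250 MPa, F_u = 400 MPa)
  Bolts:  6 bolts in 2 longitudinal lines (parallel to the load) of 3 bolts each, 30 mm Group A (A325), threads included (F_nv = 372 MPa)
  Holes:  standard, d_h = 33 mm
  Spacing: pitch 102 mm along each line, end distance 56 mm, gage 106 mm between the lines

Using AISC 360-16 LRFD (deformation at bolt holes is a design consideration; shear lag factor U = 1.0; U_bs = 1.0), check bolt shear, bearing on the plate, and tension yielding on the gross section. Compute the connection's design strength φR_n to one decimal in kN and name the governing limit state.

Bolt shear: A_b = π(30)²/4 = 706.86 mm². φR_n = 0.75 × 372 × 706.86 × 6 × 1 = 1183.3 kN.
Bearing (6 mm plate, F_u = 400 MPa): end bolts L_c = 56 − 33/2 = 39.5, R_n = min(1.2×39.5×6×400, 2.4×30×6×400) = 113.76 kN/bolt; interior L_c = 102 − 33 = 69, R_n = 172.8 kN/bolt. φR_n = 0.75 × (2×113.76 + 4×172.8) = 689.0 kN.
Tension yield (gross): A_g = 234×6 = 1404 mm². φR_n = 0.90 × 250 × 1404 = 315.9 kN.
Governing: min(1183.3, 689.0, 315.9) = 315.9 kN → gross-section yield.

315.9 kN (gross-section yield governs)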